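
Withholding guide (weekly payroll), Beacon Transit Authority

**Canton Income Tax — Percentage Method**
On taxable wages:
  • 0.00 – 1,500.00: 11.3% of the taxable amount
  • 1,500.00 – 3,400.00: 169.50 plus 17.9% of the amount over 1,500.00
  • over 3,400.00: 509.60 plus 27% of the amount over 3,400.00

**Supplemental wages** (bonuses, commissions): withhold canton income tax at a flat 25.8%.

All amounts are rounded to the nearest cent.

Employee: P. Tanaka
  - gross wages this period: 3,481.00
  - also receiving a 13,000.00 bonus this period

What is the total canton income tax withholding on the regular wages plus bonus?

3,885.47

Canton Income Tax: taxable = 3,481.00
  509.60 + 27% × (3,481.00 − 3,400.00) = 509.60 + 27% × 81.00 = 531.47
Supplemental (25.8% flat on bonus): 25.8% × 13,000.00 = 3,354.00
Total canton income tax: 531.47 + 3,354.00 = 3,885.47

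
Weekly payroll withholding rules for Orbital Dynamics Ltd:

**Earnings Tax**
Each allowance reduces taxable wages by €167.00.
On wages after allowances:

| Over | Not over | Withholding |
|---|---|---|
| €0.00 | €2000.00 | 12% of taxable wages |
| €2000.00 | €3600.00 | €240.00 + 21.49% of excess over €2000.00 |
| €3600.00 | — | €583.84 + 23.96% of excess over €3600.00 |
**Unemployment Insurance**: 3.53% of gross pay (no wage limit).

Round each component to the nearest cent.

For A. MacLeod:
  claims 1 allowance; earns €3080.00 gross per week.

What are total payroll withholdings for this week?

€544.92

Earnings Tax: taxable = €3080.00 − 1×€167.00 = €2913.00
  €240.00 + 21.49% × (€2913.00 − €2000.00) = €240.00 + 21.49% × €913.00 = €436.20
Unemployment Insurance: 3.53% × €3080.00 = €108.72
Total: €436.20 + €108.72 = €544.92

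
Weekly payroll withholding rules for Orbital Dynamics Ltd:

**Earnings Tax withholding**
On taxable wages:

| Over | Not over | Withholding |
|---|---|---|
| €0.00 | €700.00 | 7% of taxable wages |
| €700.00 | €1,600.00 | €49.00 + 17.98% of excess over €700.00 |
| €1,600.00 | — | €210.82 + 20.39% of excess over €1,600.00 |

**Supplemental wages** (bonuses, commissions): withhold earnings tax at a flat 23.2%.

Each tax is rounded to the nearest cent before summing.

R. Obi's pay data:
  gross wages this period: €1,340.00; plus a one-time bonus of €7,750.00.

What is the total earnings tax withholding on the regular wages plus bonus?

Earnings Tax: taxable = €1,340.00
  €49.00 + 17.98% × (€1,340.00 − €700.00) = €49.00 + 17.98% × €640.00 = €164.07
Supplemental (23.2% flat on bonus): 23.2% × €7,750.00 = €1,798.00
Total earnings tax: €164.07 + €1,798.00 = €1,962.07

€1,962.07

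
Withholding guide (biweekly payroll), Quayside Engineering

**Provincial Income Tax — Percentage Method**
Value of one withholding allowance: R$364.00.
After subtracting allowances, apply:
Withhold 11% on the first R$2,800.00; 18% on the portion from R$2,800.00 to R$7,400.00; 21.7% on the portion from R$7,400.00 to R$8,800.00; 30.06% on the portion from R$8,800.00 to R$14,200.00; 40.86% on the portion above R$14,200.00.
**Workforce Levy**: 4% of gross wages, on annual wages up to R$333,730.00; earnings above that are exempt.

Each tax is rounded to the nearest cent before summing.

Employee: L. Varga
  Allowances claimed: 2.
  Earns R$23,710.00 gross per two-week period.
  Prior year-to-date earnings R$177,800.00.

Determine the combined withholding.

Provincial Income Tax: taxable = R$23,710.00 − 2×R$364.00 = R$22,982.00
  R$3,063.04 + 40.86% × (R$22,982.00 − R$14,200.00) = R$3,063.04 + 40.86% × R$8,782.00 = R$6,651.37
Workforce Levy: 4% × R$23,710.00 = R$948.40
Total: R$6,651.37 + R$948.40 = R$7,599.77

R$7,599.77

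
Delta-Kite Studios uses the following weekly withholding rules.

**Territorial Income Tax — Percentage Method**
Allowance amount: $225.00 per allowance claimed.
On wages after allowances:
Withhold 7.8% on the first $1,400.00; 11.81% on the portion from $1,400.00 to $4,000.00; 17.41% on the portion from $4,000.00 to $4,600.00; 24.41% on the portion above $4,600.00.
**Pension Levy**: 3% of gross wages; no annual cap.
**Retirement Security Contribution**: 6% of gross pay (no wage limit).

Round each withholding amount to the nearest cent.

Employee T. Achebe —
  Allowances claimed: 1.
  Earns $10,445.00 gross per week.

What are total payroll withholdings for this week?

Territorial Income Tax: taxable = $10,445.00 − 1×$225.00 = $10,220.00
  $520.72 + 24.41% × ($10,220.00 − $4,600.00) = $520.72 + 24.41% × $5,620.00 = $1,892.56
Pension Levy: 3% × $10,445.00 = $313.35
Retirement Security Contribution: 6% × $10,445.00 = $626.70
Total: $1,892.56 + $313.35 + $626.70 = $2,832.61

$2,832.61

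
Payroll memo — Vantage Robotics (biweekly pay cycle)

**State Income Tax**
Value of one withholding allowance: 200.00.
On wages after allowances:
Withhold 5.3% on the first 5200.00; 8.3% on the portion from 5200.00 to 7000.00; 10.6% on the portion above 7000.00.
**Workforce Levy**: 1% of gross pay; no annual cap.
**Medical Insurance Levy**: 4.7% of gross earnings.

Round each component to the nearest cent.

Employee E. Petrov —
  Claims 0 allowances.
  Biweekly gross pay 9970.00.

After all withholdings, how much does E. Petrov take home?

8661.89

State Income Tax: taxable = 9970.00
  425.00 + 10.6% × (9970.00 − 7000.00) = 425.00 + 10.6% × 2970.00 = 739.82
Workforce Levy: 1% × 9970.00 = 99.70
Medical Insurance Levy: 4.7% × 9970.00 = 468.59
Total withheld: 739.82 + 99.70 + 468.59 = 1308.11
Net pay: 9970.00 − 1308.11 = 8661.89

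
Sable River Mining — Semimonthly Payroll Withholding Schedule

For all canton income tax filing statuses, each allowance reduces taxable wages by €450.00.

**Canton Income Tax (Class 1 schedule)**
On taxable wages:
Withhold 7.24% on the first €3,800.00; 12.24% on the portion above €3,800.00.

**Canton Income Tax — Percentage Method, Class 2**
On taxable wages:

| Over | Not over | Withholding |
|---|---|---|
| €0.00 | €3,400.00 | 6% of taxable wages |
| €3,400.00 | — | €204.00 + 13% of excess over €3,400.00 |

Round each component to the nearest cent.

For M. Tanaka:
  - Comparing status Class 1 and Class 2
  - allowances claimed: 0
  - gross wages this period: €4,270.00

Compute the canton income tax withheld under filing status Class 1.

Canton Income Tax (Class 1): taxable = €4,270.00
  €275.12 + 12.24% × (€4,270.00 − €3,800.00) = €275.12 + 12.24% × €470.00 = €332.65

€332.65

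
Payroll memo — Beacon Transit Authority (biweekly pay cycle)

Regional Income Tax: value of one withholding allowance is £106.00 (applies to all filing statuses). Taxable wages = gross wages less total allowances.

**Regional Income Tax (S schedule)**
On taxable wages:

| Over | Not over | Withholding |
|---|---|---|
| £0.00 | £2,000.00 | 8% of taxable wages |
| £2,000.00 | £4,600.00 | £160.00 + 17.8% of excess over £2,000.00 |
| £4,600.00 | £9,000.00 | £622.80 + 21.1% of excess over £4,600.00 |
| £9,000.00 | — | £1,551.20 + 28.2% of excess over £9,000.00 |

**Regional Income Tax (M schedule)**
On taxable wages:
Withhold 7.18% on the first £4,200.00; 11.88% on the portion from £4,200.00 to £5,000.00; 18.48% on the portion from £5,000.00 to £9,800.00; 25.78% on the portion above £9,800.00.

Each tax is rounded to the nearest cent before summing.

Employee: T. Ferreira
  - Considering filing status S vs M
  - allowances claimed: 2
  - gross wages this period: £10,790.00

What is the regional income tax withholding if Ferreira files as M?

Regional Income Tax (M): taxable = £10,790.00 − 2×£106.00 = £10,578.00
  £1,283.64 + 25.78% × (£10,578.00 − £9,800.00) = £1,283.64 + 25.78% × £778.00 = £1,484.21

£1,484.21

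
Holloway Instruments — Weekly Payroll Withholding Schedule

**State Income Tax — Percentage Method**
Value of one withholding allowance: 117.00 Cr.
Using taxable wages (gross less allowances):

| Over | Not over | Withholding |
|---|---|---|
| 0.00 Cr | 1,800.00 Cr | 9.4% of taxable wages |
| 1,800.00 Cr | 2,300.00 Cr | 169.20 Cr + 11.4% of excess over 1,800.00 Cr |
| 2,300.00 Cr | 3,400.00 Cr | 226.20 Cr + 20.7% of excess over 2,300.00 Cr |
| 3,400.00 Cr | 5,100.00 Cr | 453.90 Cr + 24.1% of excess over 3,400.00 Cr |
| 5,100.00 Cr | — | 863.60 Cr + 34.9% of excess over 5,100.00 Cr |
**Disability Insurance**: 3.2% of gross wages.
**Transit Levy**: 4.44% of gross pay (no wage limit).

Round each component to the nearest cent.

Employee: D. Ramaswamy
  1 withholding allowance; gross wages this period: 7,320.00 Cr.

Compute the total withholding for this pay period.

2,156.80 Cr

State Income Tax: taxable = 7,320.00 Cr − 1×117.00 Cr = 7,203.00 Cr
  863.60 Cr + 34.9% × (7,203.00 Cr − 5,100.00 Cr) = 863.60 Cr + 34.9% × 2,103.00 Cr = 1,597.55 Cr
Disability Insurance: 3.2% × 7,320.00 Cr = 234.24 Cr
Transit Levy: 4.44% × 7,320.00 Cr = 325.01 Cr
Total: 1,597.55 Cr + 234.24 Cr + 325.01 Cr = 2,156.80 Cr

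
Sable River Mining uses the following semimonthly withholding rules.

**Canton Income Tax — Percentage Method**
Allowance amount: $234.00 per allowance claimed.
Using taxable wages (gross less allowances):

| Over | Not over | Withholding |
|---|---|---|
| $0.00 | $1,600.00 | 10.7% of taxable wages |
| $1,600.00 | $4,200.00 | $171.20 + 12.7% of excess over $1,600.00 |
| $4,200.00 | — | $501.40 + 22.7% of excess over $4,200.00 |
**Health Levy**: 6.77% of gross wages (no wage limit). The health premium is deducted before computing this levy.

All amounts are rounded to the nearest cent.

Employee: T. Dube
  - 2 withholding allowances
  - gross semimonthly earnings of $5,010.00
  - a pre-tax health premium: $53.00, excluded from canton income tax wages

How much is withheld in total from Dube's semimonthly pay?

$902.59

Canton Income Tax: taxable = $5,010.00 − $53.00 − 2×$234.00 = $4,489.00
  $501.40 + 22.7% × ($4,489.00 − $4,200.00) = $501.40 + 22.7% × $289.00 = $567.00
Health Levy: 6.77% × $4,957.00 = $335.59
Total: $567.00 + $335.59 = $902.59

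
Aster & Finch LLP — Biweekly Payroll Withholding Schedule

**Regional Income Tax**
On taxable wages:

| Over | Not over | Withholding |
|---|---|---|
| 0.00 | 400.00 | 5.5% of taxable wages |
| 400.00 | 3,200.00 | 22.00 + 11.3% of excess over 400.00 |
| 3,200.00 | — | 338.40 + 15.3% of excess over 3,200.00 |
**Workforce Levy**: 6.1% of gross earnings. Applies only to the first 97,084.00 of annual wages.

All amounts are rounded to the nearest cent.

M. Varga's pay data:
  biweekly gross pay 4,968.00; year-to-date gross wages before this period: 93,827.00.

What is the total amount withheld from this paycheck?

Regional Income Tax: taxable = 4,968.00
  338.40 + 15.3% × (4,968.00 − 3,200.00) = 338.40 + 15.3% × 1,768.00 = 608.90
Workforce Levy: cap 97,084.00 − YTD 93,827.00 = 3,257.00 subject; 6.1% × 3,257.00 = 198.68
Total: 608.90 + 198.68 = 807.58

807.58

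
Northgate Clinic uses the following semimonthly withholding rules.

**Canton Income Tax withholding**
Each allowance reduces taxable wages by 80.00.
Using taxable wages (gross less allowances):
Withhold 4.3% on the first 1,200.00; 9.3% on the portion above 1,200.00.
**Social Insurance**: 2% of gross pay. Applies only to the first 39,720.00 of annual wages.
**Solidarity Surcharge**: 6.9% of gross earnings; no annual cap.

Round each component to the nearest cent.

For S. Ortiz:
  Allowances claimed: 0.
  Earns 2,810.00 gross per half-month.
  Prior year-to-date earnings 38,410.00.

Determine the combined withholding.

421.42

Canton Income Tax: taxable = 2,810.00
  51.60 + 9.3% × (2,810.00 − 1,200.00) = 51.60 + 9.3% × 1,610.00 = 201.33
Social Insurance: cap 39,720.00 − YTD 38,410.00 = 1,310.00 subject; 2% × 1,310.00 = 26.20
Solidarity Surcharge: 6.9% × 2,810.00 = 193.89
Total: 201.33 + 26.20 + 193.89 = 421.42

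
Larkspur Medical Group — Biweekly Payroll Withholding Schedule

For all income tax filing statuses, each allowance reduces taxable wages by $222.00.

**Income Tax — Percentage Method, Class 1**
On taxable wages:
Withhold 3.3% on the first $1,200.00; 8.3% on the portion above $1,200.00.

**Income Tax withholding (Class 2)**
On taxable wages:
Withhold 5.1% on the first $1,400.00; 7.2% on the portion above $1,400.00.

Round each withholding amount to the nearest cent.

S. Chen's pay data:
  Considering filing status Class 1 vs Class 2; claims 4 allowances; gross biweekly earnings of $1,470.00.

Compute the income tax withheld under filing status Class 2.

$29.68

Income Tax (Class 2): taxable = $1,470.00 − 4×$222.00 = $582.00
  5.1% × $582.00 = $29.68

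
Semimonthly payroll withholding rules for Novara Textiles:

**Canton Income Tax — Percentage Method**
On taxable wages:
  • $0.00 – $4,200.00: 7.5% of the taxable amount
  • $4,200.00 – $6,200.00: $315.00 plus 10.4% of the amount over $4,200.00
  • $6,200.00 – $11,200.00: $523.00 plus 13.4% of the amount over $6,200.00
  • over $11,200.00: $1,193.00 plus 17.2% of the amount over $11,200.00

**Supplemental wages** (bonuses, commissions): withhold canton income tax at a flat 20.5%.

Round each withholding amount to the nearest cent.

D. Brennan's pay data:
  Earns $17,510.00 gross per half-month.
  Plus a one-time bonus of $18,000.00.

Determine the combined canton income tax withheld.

Canton Income Tax: taxable = $17,510.00
  $1,193.00 + 17.2% × ($17,510.00 − $11,200.00) = $1,193.00 + 17.2% × $6,310.00 = $2,278.32
Supplemental (20.5% flat on bonus): 20.5% × $18,000.00 = $3,690.00
Total canton income tax: $2,278.32 + $3,690.00 = $5,968.32

$5,968.32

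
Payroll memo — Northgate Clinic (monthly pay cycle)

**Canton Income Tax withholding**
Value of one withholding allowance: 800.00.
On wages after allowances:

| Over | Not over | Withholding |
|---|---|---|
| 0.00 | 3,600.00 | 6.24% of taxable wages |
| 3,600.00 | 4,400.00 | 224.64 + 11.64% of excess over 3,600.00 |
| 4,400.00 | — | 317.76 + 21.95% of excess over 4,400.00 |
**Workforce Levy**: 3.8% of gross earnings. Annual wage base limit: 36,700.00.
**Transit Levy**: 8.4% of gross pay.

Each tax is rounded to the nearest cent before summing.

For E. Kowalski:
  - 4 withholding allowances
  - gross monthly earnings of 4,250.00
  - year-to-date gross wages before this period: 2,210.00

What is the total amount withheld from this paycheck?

584.02

Canton Income Tax: taxable = 4,250.00 − 4×800.00 = 1,050.00
  6.24% × 1,050.00 = 65.52
Workforce Levy: 3.8% × 4,250.00 = 161.50
Transit Levy: 8.4% × 4,250.00 = 357.00
Total: 65.52 + 161.50 + 357.00 = 584.02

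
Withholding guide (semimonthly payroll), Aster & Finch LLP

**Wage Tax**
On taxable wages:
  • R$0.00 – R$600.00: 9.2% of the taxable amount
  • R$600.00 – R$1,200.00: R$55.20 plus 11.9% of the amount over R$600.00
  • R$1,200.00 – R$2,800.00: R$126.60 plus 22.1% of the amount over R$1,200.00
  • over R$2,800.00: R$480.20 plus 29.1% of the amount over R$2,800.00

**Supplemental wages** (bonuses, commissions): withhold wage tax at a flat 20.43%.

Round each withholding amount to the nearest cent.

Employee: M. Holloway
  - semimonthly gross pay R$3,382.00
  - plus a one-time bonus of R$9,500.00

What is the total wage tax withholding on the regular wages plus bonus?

R$2,590.41

Wage Tax: taxable = R$3,382.00
  R$480.20 + 29.1% × (R$3,382.00 − R$2,800.00) = R$480.20 + 29.1% × R$582.00 = R$649.56
Supplemental (20.43% flat on bonus): 20.43% × R$9,500.00 = R$1,940.85
Total wage tax: R$649.56 + R$1,940.85 = R$2,590.41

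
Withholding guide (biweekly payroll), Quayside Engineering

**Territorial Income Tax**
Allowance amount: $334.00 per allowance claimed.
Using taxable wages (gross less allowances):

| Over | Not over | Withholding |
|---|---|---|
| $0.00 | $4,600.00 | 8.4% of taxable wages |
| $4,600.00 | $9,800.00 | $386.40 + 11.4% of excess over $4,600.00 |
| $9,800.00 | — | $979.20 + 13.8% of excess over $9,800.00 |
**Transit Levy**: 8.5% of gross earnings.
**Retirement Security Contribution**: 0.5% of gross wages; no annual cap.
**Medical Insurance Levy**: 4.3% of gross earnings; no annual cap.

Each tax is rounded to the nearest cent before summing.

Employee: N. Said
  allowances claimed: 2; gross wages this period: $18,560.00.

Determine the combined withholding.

Territorial Income Tax: taxable = $18,560.00 − 2×$334.00 = $17,892.00
  $979.20 + 13.8% × ($17,892.00 − $9,800.00) = $979.20 + 13.8% × $8,092.00 = $2,095.90
Transit Levy: 8.5% × $18,560.00 = $1,577.60
Retirement Security Contribution: 0.5% × $18,560.00 = $92.80
Medical Insurance Levy: 4.3% × $18,560.00 = $798.08
Total: $2,095.90 + $1,577.60 + $92.80 + $798.08 = $4,564.38

$4,564.38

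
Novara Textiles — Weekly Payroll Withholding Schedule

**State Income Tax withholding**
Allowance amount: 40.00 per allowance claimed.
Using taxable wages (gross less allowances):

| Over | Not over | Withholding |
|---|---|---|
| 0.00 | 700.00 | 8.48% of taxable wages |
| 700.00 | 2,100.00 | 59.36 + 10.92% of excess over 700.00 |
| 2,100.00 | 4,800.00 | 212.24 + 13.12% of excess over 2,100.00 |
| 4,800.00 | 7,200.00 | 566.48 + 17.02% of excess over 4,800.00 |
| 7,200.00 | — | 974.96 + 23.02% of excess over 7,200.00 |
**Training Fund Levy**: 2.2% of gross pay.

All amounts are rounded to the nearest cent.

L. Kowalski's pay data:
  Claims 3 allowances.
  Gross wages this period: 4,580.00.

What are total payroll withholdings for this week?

State Income Tax: taxable = 4,580.00 − 3×40.00 = 4,460.00
  212.24 + 13.12% × (4,460.00 − 2,100.00) = 212.24 + 13.12% × 2,360.00 = 521.87
Training Fund Levy: 2.2% × 4,580.00 = 100.76
Total: 521.87 + 100.76 = 622.63

622.63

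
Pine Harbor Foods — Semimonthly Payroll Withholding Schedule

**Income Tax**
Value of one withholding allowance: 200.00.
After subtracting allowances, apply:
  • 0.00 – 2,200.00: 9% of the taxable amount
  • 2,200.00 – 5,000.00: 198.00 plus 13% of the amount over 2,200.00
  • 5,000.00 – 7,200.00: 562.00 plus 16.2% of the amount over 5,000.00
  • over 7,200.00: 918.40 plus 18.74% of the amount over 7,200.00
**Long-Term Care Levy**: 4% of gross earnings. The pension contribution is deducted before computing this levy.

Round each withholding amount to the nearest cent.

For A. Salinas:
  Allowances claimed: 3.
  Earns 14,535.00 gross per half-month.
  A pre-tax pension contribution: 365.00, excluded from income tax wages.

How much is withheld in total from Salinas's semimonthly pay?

Income Tax: taxable = 14,535.00 − 365.00 − 3×200.00 = 13,570.00
  918.40 + 18.74% × (13,570.00 − 7,200.00) = 918.40 + 18.74% × 6,370.00 = 2,112.14
Long-Term Care Levy: 4% × 14,170.00 = 566.80
Total: 2,112.14 + 566.80 = 2,678.94

2,678.94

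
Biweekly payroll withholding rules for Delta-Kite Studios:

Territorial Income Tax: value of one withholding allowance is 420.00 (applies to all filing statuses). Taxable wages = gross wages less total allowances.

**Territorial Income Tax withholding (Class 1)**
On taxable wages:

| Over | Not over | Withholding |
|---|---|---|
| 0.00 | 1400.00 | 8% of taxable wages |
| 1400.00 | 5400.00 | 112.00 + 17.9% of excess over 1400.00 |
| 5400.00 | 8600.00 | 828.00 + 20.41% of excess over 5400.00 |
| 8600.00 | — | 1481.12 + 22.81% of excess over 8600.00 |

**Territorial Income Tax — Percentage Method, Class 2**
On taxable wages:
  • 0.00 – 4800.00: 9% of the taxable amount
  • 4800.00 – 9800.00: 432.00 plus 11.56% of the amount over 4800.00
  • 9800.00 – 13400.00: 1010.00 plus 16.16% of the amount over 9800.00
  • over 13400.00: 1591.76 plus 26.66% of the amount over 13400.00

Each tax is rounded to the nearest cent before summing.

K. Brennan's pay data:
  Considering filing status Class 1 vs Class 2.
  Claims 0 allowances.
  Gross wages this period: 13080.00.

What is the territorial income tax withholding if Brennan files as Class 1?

2503.01

Territorial Income Tax (Class 1): taxable = 13080.00
  1481.12 + 22.81% × (13080.00 − 8600.00) = 1481.12 + 22.81% × 4480.00 = 2503.01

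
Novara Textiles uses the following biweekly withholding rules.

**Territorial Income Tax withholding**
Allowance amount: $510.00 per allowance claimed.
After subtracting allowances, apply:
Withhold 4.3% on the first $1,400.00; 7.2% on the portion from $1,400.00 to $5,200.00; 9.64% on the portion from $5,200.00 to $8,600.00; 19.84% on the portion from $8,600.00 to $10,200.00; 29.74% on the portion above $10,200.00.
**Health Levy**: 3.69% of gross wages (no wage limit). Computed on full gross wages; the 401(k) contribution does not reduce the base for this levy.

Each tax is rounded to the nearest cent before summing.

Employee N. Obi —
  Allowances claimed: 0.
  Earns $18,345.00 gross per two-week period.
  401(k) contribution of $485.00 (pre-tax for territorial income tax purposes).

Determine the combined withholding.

$3,934.01

Territorial Income Tax: taxable = $18,345.00 − $485.00 = $17,860.00
  $979.00 + 29.74% × ($17,860.00 − $10,200.00) = $979.00 + 29.74% × $7,660.00 = $3,257.08
Health Levy: 3.69% × $18,345.00 = $676.93
Total: $3,257.08 + $676.93 = $3,934.01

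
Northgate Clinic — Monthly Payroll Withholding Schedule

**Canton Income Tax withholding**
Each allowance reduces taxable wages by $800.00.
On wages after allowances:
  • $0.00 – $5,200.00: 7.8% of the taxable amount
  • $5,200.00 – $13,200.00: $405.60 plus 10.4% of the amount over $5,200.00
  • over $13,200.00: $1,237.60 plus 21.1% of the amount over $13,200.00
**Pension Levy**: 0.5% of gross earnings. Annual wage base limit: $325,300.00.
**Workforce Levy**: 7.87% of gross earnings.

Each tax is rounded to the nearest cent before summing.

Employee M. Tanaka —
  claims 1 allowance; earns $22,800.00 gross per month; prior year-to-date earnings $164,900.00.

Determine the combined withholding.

Canton Income Tax: taxable = $22,800.00 − 1×$800.00 = $22,000.00
  $1,237.60 + 21.1% × ($22,000.00 − $13,200.00) = $1,237.60 + 21.1% × $8,800.00 = $3,094.40
Pension Levy: 0.5% × $22,800.00 = $114.00
Workforce Levy: 7.87% × $22,800.00 = $1,794.36
Total: $3,094.40 + $114.00 + $1,794.36 = $5,002.76

$5,002.76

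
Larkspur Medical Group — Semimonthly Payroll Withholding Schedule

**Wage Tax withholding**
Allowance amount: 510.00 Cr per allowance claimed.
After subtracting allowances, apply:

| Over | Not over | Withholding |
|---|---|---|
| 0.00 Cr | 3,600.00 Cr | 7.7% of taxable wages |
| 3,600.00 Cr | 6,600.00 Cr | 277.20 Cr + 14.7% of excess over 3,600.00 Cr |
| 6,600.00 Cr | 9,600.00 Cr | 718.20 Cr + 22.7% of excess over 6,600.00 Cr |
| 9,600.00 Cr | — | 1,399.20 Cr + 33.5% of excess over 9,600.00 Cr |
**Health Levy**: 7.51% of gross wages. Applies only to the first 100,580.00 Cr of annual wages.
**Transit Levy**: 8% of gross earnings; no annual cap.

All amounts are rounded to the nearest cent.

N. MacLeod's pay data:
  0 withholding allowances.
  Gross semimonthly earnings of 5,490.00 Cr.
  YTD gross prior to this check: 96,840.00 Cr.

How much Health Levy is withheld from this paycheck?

Health Levy: cap 100,580.00 Cr − YTD 96,840.00 Cr = 3,740.00 Cr subject; 7.51% × 3,740.00 Cr = 280.87 Cr

280.87 Cr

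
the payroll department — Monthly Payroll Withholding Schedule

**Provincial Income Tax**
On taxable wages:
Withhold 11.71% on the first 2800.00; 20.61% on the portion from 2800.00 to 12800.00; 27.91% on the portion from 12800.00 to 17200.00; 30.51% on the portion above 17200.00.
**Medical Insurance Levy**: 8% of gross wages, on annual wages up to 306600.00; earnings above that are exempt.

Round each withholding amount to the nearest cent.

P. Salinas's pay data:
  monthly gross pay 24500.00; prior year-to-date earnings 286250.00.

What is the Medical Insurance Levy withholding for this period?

1628.00

Medical Insurance Levy: cap 306600.00 − YTD 286250.00 = 20350.00 subject; 8% × 20350.00 = 1628.00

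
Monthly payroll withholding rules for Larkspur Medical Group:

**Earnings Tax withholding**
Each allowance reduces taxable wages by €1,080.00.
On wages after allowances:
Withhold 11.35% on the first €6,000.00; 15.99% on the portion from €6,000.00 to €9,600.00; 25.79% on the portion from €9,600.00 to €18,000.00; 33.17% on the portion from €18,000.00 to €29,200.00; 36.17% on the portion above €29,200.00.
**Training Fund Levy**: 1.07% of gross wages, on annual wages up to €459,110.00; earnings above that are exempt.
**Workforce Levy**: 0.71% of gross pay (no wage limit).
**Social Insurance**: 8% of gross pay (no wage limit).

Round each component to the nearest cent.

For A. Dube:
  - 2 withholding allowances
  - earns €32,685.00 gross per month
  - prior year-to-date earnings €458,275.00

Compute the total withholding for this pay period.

€10,473.08

Earnings Tax: taxable = €32,685.00 − 2×€1,080.00 = €30,525.00
  €7,138.04 + 36.17% × (€30,525.00 − €29,200.00) = €7,138.04 + 36.17% × €1,325.00 = €7,617.29
Training Fund Levy: cap €459,110.00 − YTD €458,275.00 = €835.00 subject; 1.07% × €835.00 = €8.93
Workforce Levy: 0.71% × €32,685.00 = €232.06
Social Insurance: 8% × €32,685.00 = €2,614.80
Total: €7,617.29 + €8.93 + €232.06 + €2,614.80 = €10,473.08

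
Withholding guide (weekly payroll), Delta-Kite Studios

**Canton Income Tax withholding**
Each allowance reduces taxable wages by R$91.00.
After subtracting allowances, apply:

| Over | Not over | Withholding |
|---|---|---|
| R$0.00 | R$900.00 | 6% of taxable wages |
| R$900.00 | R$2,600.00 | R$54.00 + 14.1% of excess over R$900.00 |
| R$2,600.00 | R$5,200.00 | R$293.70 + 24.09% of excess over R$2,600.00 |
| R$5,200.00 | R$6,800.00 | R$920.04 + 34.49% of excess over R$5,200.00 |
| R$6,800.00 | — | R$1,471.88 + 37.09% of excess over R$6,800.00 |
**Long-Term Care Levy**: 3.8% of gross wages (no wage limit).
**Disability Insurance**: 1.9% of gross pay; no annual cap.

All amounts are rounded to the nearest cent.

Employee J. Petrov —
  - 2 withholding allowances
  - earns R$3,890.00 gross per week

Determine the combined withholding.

R$782.35

Canton Income Tax: taxable = R$3,890.00 − 2×R$91.00 = R$3,708.00
  R$293.70 + 24.09% × (R$3,708.00 − R$2,600.00) = R$293.70 + 24.09% × R$1,108.00 = R$560.62
Long-Term Care Levy: 3.8% × R$3,890.00 = R$147.82
Disability Insurance: 1.9% × R$3,890.00 = R$73.91
Total: R$560.62 + R$147.82 + R$73.91 = R$782.35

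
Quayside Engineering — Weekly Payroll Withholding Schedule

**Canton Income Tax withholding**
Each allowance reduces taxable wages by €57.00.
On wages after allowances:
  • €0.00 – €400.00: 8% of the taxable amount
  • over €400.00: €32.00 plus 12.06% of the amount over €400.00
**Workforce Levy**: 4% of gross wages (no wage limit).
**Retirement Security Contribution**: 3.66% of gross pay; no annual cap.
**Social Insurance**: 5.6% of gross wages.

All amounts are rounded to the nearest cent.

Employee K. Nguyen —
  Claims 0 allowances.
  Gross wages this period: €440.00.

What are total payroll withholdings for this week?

Canton Income Tax: taxable = €440.00
  €32.00 + 12.06% × (€440.00 − €400.00) = €32.00 + 12.06% × €40.00 = €36.82
Workforce Levy: 4% × €440.00 = €17.60
Retirement Security Contribution: 3.66% × €440.00 = €16.10
Social Insurance: 5.6% × €440.00 = €24.64
Total: €36.82 + €17.60 + €16.10 + €24.64 = €95.16

€95.16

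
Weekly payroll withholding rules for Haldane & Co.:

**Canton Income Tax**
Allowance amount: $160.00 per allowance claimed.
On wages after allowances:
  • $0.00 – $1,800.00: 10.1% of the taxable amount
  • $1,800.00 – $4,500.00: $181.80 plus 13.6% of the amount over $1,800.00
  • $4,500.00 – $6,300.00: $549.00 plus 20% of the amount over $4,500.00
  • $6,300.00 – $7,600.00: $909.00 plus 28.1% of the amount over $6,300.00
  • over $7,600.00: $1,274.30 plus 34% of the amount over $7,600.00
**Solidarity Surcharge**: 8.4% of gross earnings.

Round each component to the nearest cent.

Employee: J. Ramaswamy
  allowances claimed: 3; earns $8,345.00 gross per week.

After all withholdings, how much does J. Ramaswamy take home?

$6,279.62

Canton Income Tax: taxable = $8,345.00 − 3×$160.00 = $7,865.00
  $1,274.30 + 34% × ($7,865.00 − $7,600.00) = $1,274.30 + 34% × $265.00 = $1,364.40
Solidarity Surcharge: 8.4% × $8,345.00 = $700.98
Total withheld: $1,364.40 + $700.98 = $2,065.38
Net pay: $8,345.00 − $2,065.38 = $6,279.62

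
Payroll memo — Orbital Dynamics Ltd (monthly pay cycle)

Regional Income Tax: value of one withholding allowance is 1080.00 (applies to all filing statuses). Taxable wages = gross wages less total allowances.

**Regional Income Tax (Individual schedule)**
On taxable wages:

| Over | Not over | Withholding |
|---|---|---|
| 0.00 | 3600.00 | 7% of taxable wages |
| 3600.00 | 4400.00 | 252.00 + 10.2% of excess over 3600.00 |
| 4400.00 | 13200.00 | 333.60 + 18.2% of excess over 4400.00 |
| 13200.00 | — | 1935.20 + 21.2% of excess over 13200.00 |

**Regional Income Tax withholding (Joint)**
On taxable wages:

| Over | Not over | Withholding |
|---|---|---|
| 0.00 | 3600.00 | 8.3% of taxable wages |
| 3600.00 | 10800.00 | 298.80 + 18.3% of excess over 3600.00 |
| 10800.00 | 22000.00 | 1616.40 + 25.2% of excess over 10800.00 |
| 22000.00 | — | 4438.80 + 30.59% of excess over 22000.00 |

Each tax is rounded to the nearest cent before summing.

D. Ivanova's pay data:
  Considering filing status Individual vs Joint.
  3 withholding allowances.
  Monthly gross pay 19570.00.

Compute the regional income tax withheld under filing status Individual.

Regional Income Tax (Individual): taxable = 19570.00 − 3×1080.00 = 16330.00
  1935.20 + 21.2% × (16330.00 − 13200.00) = 1935.20 + 21.2% × 3130.00 = 2598.76

2598.76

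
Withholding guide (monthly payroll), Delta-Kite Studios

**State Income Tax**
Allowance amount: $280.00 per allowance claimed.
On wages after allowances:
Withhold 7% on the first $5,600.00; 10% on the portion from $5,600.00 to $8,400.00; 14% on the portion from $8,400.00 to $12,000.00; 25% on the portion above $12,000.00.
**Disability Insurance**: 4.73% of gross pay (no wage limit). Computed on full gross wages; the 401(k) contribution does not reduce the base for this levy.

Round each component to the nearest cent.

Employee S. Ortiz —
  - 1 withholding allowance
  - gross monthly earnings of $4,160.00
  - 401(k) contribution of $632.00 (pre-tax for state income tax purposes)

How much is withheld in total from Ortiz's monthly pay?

$424.13

State Income Tax: taxable = $4,160.00 − $632.00 − 1×$280.00 = $3,248.00
  7% × $3,248.00 = $227.36
Disability Insurance: 4.73% × $4,160.00 = $196.77
Total: $227.36 + $196.77 = $424.13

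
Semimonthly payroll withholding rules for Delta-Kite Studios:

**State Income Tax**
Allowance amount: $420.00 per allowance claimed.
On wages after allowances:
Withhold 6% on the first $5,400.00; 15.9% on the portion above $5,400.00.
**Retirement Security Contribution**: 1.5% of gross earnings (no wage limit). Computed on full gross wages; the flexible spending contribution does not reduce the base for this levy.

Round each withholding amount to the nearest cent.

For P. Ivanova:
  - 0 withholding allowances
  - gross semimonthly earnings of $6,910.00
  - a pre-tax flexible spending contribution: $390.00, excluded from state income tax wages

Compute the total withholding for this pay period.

State Income Tax: taxable = $6,910.00 − $390.00 = $6,520.00
  $324.00 + 15.9% × ($6,520.00 − $5,400.00) = $324.00 + 15.9% × $1,120.00 = $502.08
Retirement Security Contribution: 1.5% × $6,910.00 = $103.65
Total: $502.08 + $103.65 = $605.73

$605.73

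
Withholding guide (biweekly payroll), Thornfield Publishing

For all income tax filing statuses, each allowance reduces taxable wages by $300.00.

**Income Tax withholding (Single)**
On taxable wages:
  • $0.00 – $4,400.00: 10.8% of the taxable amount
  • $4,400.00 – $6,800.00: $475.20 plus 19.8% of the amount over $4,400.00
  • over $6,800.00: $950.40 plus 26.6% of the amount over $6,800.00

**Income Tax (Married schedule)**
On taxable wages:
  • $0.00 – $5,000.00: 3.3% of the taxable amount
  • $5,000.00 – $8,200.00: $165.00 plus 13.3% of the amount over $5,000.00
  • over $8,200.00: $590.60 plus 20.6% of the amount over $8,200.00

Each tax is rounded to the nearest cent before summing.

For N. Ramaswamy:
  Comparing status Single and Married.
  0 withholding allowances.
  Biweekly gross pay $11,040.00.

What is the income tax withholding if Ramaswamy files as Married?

Income Tax (Married): taxable = $11,040.00
  $590.60 + 20.6% × ($11,040.00 − $8,200.00) = $590.60 + 20.6% × $2,840.00 = $1,175.64

$1,175.64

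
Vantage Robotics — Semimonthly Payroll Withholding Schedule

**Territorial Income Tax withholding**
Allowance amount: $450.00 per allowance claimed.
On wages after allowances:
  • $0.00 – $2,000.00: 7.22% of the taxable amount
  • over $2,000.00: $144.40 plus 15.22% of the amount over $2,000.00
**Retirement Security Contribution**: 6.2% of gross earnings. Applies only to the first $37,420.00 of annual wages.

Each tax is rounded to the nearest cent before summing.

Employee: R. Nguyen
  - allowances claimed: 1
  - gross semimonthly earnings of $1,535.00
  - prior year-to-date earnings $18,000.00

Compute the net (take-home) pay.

Territorial Income Tax: taxable = $1,535.00 − 1×$450.00 = $1,085.00
  7.22% × $1,085.00 = $78.34
Retirement Security Contribution: 6.2% × $1,535.00 = $95.17
Total withheld: $78.34 + $95.17 = $173.51
Net pay: $1,535.00 − $173.51 = $1,361.49

$1,361.49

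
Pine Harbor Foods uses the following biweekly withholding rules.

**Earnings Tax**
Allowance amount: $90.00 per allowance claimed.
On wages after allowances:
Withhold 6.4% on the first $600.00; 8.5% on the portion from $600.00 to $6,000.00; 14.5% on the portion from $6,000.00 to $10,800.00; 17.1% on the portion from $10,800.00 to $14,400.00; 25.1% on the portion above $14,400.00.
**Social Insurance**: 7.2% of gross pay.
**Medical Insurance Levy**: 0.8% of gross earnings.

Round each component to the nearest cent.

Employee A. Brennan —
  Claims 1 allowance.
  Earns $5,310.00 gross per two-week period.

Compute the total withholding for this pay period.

$855.90

Earnings Tax: taxable = $5,310.00 − 1×$90.00 = $5,220.00
  $38.40 + 8.5% × ($5,220.00 − $600.00) = $38.40 + 8.5% × $4,620.00 = $431.10
Social Insurance: 7.2% × $5,310.00 = $382.32
Medical Insurance Levy: 0.8% × $5,310.00 = $42.48
Total: $431.10 + $382.32 + $42.48 = $855.90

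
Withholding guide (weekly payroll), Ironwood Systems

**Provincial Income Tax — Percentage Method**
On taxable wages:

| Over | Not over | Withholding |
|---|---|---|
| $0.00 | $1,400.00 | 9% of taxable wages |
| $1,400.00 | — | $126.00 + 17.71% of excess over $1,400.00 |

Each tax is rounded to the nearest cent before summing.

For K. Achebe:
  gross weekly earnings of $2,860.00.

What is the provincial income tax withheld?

$384.57

Provincial Income Tax: taxable = $2,860.00
  $126.00 + 17.71% × ($2,860.00 − $1,400.00) = $126.00 + 17.71% × $1,460.00 = $384.57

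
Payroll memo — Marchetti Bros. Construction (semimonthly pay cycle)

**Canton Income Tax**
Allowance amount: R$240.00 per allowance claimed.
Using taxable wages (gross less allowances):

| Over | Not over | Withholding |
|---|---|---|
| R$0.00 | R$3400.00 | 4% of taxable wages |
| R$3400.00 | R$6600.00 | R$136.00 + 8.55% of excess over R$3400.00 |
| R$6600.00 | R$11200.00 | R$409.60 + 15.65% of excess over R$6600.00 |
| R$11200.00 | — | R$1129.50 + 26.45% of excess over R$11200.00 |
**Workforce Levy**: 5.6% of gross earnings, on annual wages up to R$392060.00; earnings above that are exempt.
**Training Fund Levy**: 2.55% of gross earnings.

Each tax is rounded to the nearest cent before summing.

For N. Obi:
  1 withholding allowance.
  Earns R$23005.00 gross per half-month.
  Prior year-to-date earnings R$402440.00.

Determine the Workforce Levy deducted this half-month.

Workforce Levy: YTD R$402440.00 ≥ cap R$392060.00 → R$0.00

R$0.00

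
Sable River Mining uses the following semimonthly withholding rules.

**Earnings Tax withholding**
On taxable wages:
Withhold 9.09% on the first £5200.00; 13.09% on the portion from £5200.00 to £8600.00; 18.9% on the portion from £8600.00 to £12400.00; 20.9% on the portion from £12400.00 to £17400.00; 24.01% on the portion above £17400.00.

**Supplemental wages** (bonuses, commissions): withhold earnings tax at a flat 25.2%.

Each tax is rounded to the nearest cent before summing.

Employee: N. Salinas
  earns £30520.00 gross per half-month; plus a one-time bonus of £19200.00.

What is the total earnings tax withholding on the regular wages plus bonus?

£10669.45

Earnings Tax: taxable = £30520.00
  £2680.94 + 24.01% × (£30520.00 − £17400.00) = £2680.94 + 24.01% × £13120.00 = £5831.05
Supplemental (25.2% flat on bonus): 25.2% × £19200.00 = £4838.40
Total earnings tax: £5831.05 + £4838.40 = £10669.45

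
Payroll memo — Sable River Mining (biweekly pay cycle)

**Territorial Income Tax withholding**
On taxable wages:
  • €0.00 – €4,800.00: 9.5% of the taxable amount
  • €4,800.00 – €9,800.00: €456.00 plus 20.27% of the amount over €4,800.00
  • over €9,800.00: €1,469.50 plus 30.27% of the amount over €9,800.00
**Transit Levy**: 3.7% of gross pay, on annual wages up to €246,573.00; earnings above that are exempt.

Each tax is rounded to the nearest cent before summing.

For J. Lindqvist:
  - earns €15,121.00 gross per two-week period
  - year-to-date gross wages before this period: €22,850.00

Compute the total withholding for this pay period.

€3,639.65

Territorial Income Tax: taxable = €15,121.00
  €1,469.50 + 30.27% × (€15,121.00 − €9,800.00) = €1,469.50 + 30.27% × €5,321.00 = €3,080.17
Transit Levy: 3.7% × €15,121.00 = €559.48
Total: €3,080.17 + €559.48 = €3,639.65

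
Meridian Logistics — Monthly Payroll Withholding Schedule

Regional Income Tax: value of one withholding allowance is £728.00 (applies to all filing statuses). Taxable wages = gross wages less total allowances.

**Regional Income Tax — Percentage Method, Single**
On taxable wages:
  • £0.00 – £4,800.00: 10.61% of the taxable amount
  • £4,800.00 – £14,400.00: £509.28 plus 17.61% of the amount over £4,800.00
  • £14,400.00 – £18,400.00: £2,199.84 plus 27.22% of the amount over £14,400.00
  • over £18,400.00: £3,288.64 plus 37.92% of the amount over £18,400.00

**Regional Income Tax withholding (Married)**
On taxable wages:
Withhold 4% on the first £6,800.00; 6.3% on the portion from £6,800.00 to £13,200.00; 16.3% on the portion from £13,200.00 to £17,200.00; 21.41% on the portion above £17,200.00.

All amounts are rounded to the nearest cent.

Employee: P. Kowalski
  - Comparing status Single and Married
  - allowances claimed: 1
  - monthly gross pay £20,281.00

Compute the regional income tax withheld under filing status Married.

Regional Income Tax (Married): taxable = £20,281.00 − 1×£728.00 = £19,553.00
  £1,327.20 + 21.41% × (£19,553.00 − £17,200.00) = £1,327.20 + 21.41% × £2,353.00 = £1,830.98

£1,830.98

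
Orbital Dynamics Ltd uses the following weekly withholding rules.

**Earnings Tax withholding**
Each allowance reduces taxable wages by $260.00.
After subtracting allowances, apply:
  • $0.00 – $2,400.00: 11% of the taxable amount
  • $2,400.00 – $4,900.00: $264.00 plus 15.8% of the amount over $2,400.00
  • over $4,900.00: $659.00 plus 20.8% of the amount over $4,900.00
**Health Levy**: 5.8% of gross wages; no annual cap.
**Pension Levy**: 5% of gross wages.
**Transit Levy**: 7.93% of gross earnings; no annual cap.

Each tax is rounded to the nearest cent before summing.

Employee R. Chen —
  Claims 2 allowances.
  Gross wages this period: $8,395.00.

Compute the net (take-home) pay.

Earnings Tax: taxable = $8,395.00 − 2×$260.00 = $7,875.00
  $659.00 + 20.8% × ($7,875.00 − $4,900.00) = $659.00 + 20.8% × $2,975.00 = $1,277.80
Health Levy: 5.8% × $8,395.00 = $486.91
Pension Levy: 5% × $8,395.00 = $419.75
Transit Levy: 7.93% × $8,395.00 = $665.72
Total withheld: $1,277.80 + $486.91 + $419.75 + $665.72 = $2,850.18
Net pay: $8,395.00 − $2,850.18 = $5,544.82

$5,544.82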